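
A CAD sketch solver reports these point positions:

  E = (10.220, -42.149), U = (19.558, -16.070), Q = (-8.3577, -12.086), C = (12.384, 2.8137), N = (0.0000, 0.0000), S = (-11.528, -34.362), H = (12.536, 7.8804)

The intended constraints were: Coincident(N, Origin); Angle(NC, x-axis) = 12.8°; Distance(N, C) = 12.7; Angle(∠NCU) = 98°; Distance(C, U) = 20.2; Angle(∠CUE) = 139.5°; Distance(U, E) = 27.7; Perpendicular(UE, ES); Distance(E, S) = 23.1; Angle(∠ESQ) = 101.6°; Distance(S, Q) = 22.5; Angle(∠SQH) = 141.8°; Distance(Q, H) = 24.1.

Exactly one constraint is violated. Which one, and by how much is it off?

Distance(Q, H) = 24.1 — off by 4.80.

N = (0.00, 0.00) ✓; NC at 12.80° ✓; |NC| = 12.70 ✓; ∠NCU = 98.00° ✓; |CU| = 20.20 ✓; ∠CUE = 139.5° ✓; |UE| = 27.70 ✓; ∠(UE, ES) = 90.00° ✓; |ES| = 23.10 ✓; ∠ESQ = 101.6° ✓; |SQ| = 22.50 ✓; ∠SQH = 141.8° ✓; |QH| = 28.90 ✗.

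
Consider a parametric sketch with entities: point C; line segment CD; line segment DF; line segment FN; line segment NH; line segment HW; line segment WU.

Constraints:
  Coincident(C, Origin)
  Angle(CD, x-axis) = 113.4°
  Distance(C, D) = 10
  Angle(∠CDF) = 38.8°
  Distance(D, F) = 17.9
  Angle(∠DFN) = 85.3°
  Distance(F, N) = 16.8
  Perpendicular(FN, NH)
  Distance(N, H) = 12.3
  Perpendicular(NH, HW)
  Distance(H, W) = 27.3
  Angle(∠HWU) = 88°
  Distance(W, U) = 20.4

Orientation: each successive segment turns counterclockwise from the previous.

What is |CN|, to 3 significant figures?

13.6

∠CDF = 38.8° gives DF at -105° from the x-axis; with |DF| = 17.9, F = (-8.72, -8.08). ∠DFN = 85.3° gives FN at -10.7° from the x-axis; with |FN| = 16.8, N = (7.78, -11.2). Then |CN| = |N − C| = 13.6.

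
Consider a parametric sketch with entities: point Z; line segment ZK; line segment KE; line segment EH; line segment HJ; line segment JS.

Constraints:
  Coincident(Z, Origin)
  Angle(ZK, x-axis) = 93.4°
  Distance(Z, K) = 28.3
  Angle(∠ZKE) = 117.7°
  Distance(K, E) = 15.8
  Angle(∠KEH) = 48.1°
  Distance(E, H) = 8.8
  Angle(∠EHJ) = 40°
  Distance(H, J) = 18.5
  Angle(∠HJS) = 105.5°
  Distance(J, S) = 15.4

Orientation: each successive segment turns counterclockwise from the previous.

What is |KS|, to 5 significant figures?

29.877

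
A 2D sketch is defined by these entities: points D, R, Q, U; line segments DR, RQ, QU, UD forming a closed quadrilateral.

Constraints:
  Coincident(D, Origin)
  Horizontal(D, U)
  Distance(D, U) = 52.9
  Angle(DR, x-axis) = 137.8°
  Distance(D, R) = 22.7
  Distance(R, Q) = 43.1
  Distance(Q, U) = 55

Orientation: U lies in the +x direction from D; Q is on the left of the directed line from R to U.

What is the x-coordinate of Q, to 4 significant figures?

17.14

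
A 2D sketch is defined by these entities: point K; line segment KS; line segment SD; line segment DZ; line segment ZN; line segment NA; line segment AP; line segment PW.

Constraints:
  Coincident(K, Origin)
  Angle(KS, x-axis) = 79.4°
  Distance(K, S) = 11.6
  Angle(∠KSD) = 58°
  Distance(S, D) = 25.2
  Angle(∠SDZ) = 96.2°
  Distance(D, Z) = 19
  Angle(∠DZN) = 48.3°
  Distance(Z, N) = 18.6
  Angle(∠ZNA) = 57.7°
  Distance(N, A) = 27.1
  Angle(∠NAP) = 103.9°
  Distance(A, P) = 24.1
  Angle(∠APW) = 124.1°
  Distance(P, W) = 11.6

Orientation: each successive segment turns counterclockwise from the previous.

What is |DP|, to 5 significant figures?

31.408

K is at the origin; KS runs at 79.4° with length 11.6, so S = (2.1338, 11.402). ∠KSD = 58.0° gives SD at -158.60° from the x-axis; with |SD| = 25.2, D = (-21.329, 2.2072). ∠SDZ = 96.2° gives DZ at -74.800° from the x-axis; with |DZ| = 19.0, Z = (-16.347, -16.128). ∠DZN = 48.3° gives ZN at 56.900° from the x-axis; with |ZN| = 18.6, N = (-6.1897, -0.54659). ∠ZNA = 57.7° gives NA at 179.20° from the x-axis; with |NA| = 27.1, A = (-33.287, -0.16822). ∠NAP = 103.9° gives AP at -104.70° from the x-axis; with |AP| = 24.1, P = (-39.403, -23.479). Then |DP| = |P − D| = 31.408.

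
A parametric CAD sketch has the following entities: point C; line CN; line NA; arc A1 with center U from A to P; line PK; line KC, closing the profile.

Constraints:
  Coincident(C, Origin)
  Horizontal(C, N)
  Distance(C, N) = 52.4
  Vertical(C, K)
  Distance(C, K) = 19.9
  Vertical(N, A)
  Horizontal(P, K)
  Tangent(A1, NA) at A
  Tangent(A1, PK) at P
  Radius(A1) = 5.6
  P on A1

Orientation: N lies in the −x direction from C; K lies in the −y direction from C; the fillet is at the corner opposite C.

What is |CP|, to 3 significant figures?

50.9

C is at the origin; CN is horizontal with |CN| = 52.4 and N on the −x side, so N = (-52.4, 0.00). C and K share the same x with |CK| = 19.9 and K on the −y side, so K = (0.00, -19.9). The virtual corner opposite C is at (-52.4, -19.9). Since A1 is tangent to NA there, UA ⟂ NA and since A1 is tangent to PK there, UP ⟂ PK, with radius 5.6, so the center U sits 5.6 in from both sides at U = (-46.8, -14.3). That places the tangent points at A = (-52.4, -14.3) on NA and P = (-46.8, -19.9) on PK. Then |CP| = |P − C| = 50.9.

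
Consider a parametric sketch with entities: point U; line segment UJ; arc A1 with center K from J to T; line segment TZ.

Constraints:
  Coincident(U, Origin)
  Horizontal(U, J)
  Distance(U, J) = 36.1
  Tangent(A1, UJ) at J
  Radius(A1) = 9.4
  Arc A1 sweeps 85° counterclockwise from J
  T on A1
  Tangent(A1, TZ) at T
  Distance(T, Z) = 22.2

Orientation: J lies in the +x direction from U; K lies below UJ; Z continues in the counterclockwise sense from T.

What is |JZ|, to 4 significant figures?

32.71

U is at the origin; UJ is horizontal with |UJ| = 36.1 and J on the +x side, so J = (36.10, 0.000). The tangent condition forces KJ to be normal to UJ, so K = J + (0, -9.4) = (36.10, -9.400). On A1, J sits at bearing 90° from K; an 85° counterclockwise sweep puts T at bearing 175°, so T = K + 9.4·(cos 175°, sin 175°) = (26.74, -8.581). A1 meets TZ tangentially, so KT is at right angles to TZ, so TZ runs along (−sin 175°, cos 175°); with |TZ| = 22.2, Z = (24.80, -30.70). Then |JZ| = |Z − J| = 32.71.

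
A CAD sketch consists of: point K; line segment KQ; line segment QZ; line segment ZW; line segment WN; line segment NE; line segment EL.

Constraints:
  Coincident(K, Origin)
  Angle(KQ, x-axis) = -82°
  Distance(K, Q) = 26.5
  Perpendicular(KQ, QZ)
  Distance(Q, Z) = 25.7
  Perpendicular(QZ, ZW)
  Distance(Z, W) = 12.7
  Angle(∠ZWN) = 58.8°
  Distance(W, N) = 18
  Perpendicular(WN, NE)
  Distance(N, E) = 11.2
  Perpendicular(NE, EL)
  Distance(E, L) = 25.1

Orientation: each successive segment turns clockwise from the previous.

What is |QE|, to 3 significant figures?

17.3

∠ZWN = 58.8° gives WN at -23.2° from the x-axis; with |WN| = 18.0, N = (-6.98, -24.3). WN ⟂ NE, so NE runs at -113°; with |NE| = 11.2, E = (-11.4, -34.6). Then |QE| = |E − Q| = 17.3.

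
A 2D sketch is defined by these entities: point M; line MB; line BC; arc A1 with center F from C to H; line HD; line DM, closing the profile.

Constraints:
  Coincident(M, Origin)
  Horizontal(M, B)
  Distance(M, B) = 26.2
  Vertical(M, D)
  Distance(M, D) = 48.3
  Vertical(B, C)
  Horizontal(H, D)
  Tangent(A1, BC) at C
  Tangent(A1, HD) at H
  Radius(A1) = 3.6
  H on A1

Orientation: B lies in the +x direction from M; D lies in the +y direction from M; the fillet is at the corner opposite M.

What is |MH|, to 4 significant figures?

53.33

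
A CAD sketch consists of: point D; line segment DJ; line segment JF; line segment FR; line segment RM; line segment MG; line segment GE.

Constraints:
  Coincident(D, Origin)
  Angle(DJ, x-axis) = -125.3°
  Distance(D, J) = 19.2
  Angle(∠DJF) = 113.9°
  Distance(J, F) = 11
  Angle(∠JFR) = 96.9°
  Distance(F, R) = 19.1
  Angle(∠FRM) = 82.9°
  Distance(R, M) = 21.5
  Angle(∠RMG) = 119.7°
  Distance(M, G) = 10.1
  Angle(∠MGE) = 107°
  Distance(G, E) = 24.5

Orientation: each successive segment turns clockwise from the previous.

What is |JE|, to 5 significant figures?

8.5148

D is at the origin; DJ runs at -125.3° with length 19.2, so J = (-11.095, -15.670). ∠DJF = 113.9° gives JF at 168.60° from the x-axis; with |JF| = 11.0, F = (-21.878, -13.496). ∠JFR = 96.9° gives FR at 85.500° from the x-axis; with |FR| = 19.1, R = (-20.379, 5.5455). ∠FRM = 82.9° gives RM at -11.600° from the x-axis; with |RM| = 21.5, M = (0.68159, 1.2223). ∠RMG = 119.7° gives MG at -71.900° from the x-axis; with |MG| = 10.1, G = (3.8194, -8.3779). ∠MGE = 107.0° gives GE at -144.90° from the x-axis; with |GE| = 24.5, E = (-16.225, -22.466). Then |JE| = |E − J| = 8.5148.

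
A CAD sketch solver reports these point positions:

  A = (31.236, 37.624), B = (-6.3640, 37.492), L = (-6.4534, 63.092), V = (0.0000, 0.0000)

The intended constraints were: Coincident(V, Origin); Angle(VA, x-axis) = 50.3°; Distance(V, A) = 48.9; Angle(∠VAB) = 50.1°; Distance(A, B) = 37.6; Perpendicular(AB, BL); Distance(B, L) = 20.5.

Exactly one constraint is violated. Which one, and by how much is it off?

Distance(B, L) = 20.5 — off by 5.10.

V = (0.00, 0.00) ✓; VA at 50.30° ✓; |VA| = 48.90 ✓; ∠VAB = 50.10° ✓; |AB| = 37.60 ✓; ∠(AB, BL) = 90.00° ✓; |BL| = 25.60 ✗.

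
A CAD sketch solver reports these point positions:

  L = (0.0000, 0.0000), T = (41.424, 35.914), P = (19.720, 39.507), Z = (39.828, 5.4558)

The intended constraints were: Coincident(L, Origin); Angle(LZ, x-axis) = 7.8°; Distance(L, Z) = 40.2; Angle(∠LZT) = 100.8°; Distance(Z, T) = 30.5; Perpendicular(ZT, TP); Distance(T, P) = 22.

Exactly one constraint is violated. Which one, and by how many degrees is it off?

Perpendicular(ZT, TP) — off by 6.40°.

L = (0.00, 0.00) ✓; LZ at 7.800° ✓; |LZ| = 40.20 ✓; ∠LZT = 100.8° ✓; |ZT| = 30.50 ✓; ∠(ZT, TP) = 83.60° ✗; |TP| = 22.00 ✓.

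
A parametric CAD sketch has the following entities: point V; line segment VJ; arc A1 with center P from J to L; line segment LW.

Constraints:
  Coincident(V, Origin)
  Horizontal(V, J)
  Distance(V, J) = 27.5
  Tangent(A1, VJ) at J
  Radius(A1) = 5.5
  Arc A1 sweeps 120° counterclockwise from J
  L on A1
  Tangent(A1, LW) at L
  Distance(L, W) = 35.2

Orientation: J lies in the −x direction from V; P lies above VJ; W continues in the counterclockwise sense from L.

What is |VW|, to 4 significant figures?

55.92

V is at the origin; VJ is horizontal with |VJ| = 27.5 and J on the −x side, so J = (-27.50, 0.000). The tangent condition forces PJ to be normal to VJ, so P = J + (0, 5.5) = (-27.50, 5.500). On A1, J sits at bearing -90° from P; a 120° counterclockwise sweep puts L at bearing 30°, so L = P + 5.5·(cos 30°, sin 30°) = (-22.74, 8.250). The tangent condition forces PL to be normal to LW, so LW runs along (−sin 30°, cos 30°); with |LW| = 35.2, W = (-40.34, 38.73). Then |VW| = |W − V| = 55.92.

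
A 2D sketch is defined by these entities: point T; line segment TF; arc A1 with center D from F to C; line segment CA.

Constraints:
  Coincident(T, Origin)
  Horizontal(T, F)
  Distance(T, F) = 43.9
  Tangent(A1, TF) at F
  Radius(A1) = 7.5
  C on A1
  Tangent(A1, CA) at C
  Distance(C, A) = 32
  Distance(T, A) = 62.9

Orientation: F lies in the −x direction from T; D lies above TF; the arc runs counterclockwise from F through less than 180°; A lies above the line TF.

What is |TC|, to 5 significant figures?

38.298

Checks: T = (0.00, 0.00) ✓; ∠(DF, FT) = 90.00° ✓; |DF| = 7.500 ✓; |DC| = 7.500 ✓; ∠(DC, CA) = 90.00° ✓; |CA| = 32.00 ✓; |TA| = 62.90 ✓.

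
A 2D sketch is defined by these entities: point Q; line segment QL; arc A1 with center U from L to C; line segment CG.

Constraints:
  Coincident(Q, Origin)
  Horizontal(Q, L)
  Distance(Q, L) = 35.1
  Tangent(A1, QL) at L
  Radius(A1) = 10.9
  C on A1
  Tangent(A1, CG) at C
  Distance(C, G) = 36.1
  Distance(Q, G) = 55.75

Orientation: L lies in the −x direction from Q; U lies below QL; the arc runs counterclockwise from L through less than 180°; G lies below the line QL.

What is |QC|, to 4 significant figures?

47.53

Checks: Q = (0.00, 0.00) ✓; |UC| = 10.90 ✓; ∠(UC, CG) = 90.00° ✓; |CG| = 36.10 ✓; |QG| = 55.75 ✓.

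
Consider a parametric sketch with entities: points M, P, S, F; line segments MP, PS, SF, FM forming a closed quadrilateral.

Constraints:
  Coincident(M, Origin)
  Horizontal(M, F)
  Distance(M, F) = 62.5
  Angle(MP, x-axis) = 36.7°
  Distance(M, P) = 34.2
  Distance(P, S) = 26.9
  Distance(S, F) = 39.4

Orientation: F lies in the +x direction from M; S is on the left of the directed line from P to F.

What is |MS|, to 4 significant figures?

61.10

M is at the origin; M and F share the same y with |MF| = 62.5 and F in +x, so F = (62.5, 0). MP runs at 36.7° with |MP| = 34.2, so P = (27.42, 20.44). S is determined by |PS| = 26.9 and |SF| = 39.4 together: it lies at the intersection of circle(P, 26.9) and circle(F, 39.4). With |PF| = 40.60, the foot of the radical line on PF is 10.09 from P and the perpendicular offset is √(26.9² − 10.09²) = 24.93. Taking the left-of-PF solution: S = (48.69, 36.90).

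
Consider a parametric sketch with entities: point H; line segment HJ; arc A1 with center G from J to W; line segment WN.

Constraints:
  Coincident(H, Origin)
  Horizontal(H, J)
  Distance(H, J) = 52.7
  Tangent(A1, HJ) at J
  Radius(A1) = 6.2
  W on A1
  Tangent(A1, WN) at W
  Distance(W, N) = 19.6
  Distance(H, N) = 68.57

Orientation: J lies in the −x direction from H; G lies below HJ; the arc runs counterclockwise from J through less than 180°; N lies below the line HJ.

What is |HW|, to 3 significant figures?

58.8

H is at the origin; HJ is horizontal with |HJ| = 52.7 and J on the −x side, so J = (-52.7, 0.00). The tangent condition forces GJ to be normal to HJ, so G = J + (0, -6.2) = (-52.7, -6.20). Since GW ⟂ WN (tangency), |GN| = √(6.2² + 19.6²) = 20.6 regardless of where W sits on A1. So N lies on both circle(H, 68.57) and circle(G, 20.6); the below-HJ intersection is N = (-64.6, -23.0). W is the foot of the tangent from N: W = (-58.6, -4.30).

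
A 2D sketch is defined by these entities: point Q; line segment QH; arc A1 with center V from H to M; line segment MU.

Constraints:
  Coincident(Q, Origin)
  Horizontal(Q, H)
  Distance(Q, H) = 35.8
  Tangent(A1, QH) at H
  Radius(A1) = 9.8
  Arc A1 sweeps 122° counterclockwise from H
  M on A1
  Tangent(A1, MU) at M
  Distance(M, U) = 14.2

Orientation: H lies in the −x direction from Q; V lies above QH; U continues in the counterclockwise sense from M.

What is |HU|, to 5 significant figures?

27.047

Q is at the origin; QH is horizontal with |QH| = 35.8 and H on the −x side, so H = (-35.800, 0.0000). Tangency of A1 to QH means the radius VH is perpendicular to QH, so V = H + (0, 9.8) = (-35.800, 9.8000). On A1, H sits at bearing -90° from V; a 122° counterclockwise sweep puts M at bearing 32°, so M = V + 9.8·(cos 32°, sin 32°) = (-27.489, 14.993). Since A1 is tangent to MU there, VM ⟂ MU, so MU runs along (−sin 32°, cos 32°); with |MU| = 14.2, U = (-35.014, 27.035). Then |HU| = |U − H| = 27.047.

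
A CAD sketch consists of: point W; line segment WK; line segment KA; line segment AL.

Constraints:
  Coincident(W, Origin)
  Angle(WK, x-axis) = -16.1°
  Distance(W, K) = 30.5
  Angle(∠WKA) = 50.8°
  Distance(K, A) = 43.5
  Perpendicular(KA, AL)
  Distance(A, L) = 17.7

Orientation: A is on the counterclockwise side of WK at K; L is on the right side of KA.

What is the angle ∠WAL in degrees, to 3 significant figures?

134°

W is at the origin; WK runs at -16.1° with length 30.5, so K = 30.5·(cos -16.1°, sin -16.1°) = (29.3, -8.46). ∠WKA = 50.8°, so KA runs at -16.1° + (180° − 50.8°) = 113° from the x-axis; with |KA| = 43.5, A = K + 43.5·(cos 113°, sin 113°) = (12.2, 31.6). KA ⟂ AL; with |AL| = 17.7 on the right of KA, L = A + 17.7·(0.920, 0.392) = (28.5, 38.5). Then cos ∠WAL = AW·AL / (|AW||AL|), giving 134°.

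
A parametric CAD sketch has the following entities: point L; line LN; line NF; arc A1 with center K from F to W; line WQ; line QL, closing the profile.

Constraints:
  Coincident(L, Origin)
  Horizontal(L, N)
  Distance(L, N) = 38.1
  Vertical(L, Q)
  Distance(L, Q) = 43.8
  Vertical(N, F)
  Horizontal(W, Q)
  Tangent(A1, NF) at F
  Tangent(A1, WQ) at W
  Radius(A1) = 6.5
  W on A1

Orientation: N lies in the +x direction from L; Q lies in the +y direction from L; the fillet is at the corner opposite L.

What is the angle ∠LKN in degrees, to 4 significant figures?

50.16°

L is at the origin; L and N share the same y with |LN| = 38.1 and N on the +x side, so N = (38.10, 0.000). LQ is vertical with |LQ| = 43.8 and Q on the +y side, so Q = (0.000, 43.80). The virtual corner opposite L is at (38.10, 43.80). A1 meets NF tangentially, so KF is at right angles to NF and tangency of A1 to WQ means the radius KW is perpendicular to WQ, with radius 6.5, so the center K sits 6.5 in from both sides at K = (31.60, 37.30). Then cos ∠LKN = KL·KN / (|KL||KN|), giving 50.16°.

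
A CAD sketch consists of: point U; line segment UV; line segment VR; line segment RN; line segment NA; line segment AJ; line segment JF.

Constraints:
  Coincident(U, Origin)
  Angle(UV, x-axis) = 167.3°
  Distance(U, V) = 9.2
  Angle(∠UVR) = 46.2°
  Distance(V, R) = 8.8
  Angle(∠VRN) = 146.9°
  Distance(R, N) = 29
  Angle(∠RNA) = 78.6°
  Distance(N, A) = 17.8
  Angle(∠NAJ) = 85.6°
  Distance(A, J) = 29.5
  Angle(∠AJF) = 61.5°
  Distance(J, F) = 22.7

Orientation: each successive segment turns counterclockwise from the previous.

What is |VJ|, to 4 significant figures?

6.421

U is at the origin; UV runs at 167.3° with length 9.2, so V = (-8.975, 2.023). ∠UVR = 46.2° gives VR at -58.90° from the x-axis; with |VR| = 8.8, R = (-4.429, -5.513). ∠VRN = 146.9° gives RN at -25.80° from the x-axis; with |RN| = 29.0, N = (21.68, -18.13). ∠RNA = 78.6° gives NA at 75.60° from the x-axis; with |NA| = 17.8, A = (26.11, -0.8935). ∠NAJ = 85.6° gives AJ at 170.0° from the x-axis; with |AJ| = 29.5, J = (-2.945, 4.229). Then |VJ| = |J − V| = 6.421.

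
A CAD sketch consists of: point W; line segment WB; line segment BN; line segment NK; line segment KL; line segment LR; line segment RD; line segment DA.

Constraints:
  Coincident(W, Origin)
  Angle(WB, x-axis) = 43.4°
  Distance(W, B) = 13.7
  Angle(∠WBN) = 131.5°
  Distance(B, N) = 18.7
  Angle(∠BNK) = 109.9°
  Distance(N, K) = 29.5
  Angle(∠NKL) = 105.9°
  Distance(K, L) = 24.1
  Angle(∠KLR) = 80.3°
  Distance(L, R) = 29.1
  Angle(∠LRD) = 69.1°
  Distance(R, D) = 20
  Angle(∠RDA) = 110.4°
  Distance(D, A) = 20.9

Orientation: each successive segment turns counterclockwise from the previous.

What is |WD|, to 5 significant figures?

25.646

W is at the origin; WB runs at 43.4° with length 13.7, so B = (9.9541, 9.4131). ∠WBN = 131.5° gives BN at 91.900° from the x-axis; with |BN| = 18.7, N = (9.3341, 28.103). ∠BNK = 109.9° gives NK at 162.00° from the x-axis; with |NK| = 29.5, K = (-18.722, 37.219). ∠NKL = 105.9° gives KL at -123.90° from the x-axis; with |KL| = 24.1, L = (-32.164, 17.216). ∠KLR = 80.3° gives LR at -24.200° from the x-axis; with |LR| = 29.1, R = (-5.6211, 5.2868). ∠LRD = 69.1° gives RD at 86.700° from the x-axis; with |RD| = 20.0, D = (-4.4698, 25.254). Then |WD| = |D − W| = 25.646.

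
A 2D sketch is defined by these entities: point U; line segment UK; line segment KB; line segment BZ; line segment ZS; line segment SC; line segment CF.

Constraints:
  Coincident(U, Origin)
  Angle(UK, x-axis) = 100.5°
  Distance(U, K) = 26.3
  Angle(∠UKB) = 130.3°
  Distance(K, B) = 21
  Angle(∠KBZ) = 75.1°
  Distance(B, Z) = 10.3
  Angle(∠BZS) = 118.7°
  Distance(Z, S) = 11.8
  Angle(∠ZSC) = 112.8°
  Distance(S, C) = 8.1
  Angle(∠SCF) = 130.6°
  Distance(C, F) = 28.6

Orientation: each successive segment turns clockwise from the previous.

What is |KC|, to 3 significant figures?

6.60

∠BZS = 118.7° gives ZS at -115° from the x-axis; with |ZS| = 11.8, S = (9.46, 23.1). ∠ZSC = 112.8° gives SC at 177° from the x-axis; with |SC| = 8.1, C = (1.37, 23.5). Then |KC| = |C − K| = 6.60.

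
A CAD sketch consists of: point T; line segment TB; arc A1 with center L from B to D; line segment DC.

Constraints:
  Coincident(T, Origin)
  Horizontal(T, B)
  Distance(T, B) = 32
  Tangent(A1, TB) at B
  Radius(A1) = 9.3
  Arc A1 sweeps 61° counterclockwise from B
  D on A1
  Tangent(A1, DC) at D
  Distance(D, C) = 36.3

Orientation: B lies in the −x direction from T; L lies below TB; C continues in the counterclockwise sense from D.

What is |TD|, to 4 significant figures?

40.42

T is at the origin; TB is horizontal with |TB| = 32.0 and B on the −x side, so B = (-32.00, 0.000). The tangent condition forces LB to be normal to TB, so L = B + (0, -9.3) = (-32.00, -9.300). On A1, B sits at bearing 90° from L; a 61° counterclockwise sweep puts D at bearing 151°, so D = L + 9.3·(cos 151°, sin 151°) = (-40.13, -4.791). Then |TD| = |D − T| = 40.42.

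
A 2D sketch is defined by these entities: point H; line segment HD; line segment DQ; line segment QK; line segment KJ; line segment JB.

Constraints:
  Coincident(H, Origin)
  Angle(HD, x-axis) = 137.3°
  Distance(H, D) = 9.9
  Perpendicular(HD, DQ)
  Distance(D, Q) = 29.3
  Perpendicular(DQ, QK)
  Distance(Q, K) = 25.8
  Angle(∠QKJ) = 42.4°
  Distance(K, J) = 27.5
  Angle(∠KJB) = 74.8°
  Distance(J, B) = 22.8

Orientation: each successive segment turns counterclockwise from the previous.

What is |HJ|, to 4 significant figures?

11.62

H is at the origin; HD runs at 137.3° with length 9.9, so D = (-7.276, 6.714). The perpendicularity gives DQ at right angles to HD, so DQ runs at -132.7°; with |DQ| = 29.3, Q = (-27.15, -14.82). DQ is perpendicular to QK, so QK runs at -42.70°; with |QK| = 25.8, K = (-8.185, -32.32). ∠QKJ = 42.4° gives KJ at 94.90° from the x-axis; with |KJ| = 27.5, J = (-10.53, -4.916). Then |HJ| = |J − H| = 11.62.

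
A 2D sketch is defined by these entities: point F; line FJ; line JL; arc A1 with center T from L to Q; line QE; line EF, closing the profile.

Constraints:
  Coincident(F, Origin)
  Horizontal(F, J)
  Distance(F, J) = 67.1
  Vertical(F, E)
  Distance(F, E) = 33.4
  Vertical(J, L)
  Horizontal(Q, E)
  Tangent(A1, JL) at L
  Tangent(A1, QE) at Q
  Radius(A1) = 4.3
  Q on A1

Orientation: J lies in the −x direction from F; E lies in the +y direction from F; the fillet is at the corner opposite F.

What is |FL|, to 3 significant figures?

73.1

F is at the origin; F and J share the same y with |FJ| = 67.1 and J on the −x side, so J = (-67.1, 0.00). F and E share the same x with |FE| = 33.4 and E on the +y side, so E = (0.00, 33.4). The virtual corner opposite F is at (-67.1, 33.4). Tangency of A1 to JL means the radius TL is perpendicular to JL and A1 meets QE tangentially, so TQ is at right angles to QE, with radius 4.3, so the center T sits 4.3 in from both sides at T = (-62.8, 29.1). That places the tangent points at L = (-67.1, 29.1) on JL and Q = (-62.8, 33.4) on QE. Then |FL| = |L − F| = 73.1.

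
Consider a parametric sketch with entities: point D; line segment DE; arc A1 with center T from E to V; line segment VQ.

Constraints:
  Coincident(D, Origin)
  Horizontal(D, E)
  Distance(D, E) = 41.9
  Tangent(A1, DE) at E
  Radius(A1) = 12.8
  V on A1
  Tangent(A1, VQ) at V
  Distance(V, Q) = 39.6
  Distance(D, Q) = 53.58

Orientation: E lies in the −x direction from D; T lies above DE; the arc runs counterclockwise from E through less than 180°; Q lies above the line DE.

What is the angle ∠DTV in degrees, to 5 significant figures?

5.5516°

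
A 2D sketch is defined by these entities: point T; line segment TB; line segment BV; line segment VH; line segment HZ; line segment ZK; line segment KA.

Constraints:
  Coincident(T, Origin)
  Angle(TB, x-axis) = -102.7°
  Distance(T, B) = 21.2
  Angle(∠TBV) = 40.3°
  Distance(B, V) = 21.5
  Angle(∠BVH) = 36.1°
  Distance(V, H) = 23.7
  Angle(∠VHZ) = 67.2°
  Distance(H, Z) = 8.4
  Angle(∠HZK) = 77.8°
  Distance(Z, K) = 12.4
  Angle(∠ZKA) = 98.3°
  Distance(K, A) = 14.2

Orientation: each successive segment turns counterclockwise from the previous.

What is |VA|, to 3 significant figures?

20.6

∠HZK = 77.8° gives ZK at 35.9° from the x-axis; with |ZK| = 12.4, K = (2.23, -8.54). ∠ZKA = 98.3° gives KA at 118° from the x-axis; with |KA| = 14.2, A = (-4.35, 4.05). Then |VA| = |A − V| = 20.6.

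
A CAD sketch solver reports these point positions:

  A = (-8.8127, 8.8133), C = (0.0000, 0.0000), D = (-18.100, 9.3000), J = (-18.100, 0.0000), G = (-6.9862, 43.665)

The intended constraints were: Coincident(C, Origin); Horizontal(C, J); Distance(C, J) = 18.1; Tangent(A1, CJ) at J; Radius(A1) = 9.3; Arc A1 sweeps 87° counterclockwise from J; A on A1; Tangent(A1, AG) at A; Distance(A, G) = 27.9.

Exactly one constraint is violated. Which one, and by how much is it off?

Distance(A, G) = 27.9 — off by 7.00.

C = (0.00, 0.00) ✓; C.y = 0.00, J.y = 0.00 ✓; |CJ| = 18.10 ✓; ∠(DJ, JC) = 90.00° ✓; |DJ| = 9.300 ✓; bearing(D→A) − bearing(D→J) = 87.00° ✓; |DA| = 9.300 ✓; ∠(DA, AG) = 90.00° ✓; |AG| = 34.90 ✗.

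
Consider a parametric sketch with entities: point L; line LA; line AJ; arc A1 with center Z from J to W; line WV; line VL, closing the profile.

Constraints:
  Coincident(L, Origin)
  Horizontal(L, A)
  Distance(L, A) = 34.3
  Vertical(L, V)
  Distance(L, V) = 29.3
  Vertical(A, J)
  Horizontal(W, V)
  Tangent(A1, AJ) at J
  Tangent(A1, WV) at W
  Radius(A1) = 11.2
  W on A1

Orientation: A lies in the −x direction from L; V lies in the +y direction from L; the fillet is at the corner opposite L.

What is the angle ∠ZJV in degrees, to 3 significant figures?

18.1°

L is at the origin; LA is horizontal with |LA| = 34.3 and A on the −x side, so A = (-34.3, 0.00). L and V share the same x with |LV| = 29.3 and V on the +y side, so V = (0.00, 29.3). The virtual corner opposite L is at (-34.3, 29.3). The tangent condition forces ZJ to be normal to AJ and A1 meets WV tangentially, so ZW is at right angles to WV, with radius 11.2, so the center Z sits 11.2 in from both sides at Z = (-23.1, 18.1). That places the tangent points at J = (-34.3, 18.1) on AJ and W = (-23.1, 29.3) on WV. Then cos ∠ZJV = JZ·JV / (|JZ||JV|), giving 18.1°.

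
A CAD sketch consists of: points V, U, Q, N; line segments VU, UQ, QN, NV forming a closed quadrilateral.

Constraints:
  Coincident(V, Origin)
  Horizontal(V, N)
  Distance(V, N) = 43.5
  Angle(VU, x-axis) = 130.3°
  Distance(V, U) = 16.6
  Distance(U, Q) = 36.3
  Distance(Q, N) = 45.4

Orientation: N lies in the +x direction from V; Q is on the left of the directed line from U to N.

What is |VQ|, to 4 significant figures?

40.15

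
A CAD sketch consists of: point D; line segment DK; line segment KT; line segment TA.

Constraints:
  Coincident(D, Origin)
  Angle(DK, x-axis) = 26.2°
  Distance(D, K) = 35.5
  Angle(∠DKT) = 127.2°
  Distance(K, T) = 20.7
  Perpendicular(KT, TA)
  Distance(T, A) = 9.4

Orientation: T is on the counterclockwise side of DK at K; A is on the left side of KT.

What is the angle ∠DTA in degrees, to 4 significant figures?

56.15°

D is at the origin; DK runs at 26.2° with length 35.5, so K = 35.5·(cos 26.2°, sin 26.2°) = (31.85, 15.67). ∠DKT = 127.2°, so KT runs at 26.2° + (180° − 127.2°) = 79.00° from the x-axis; with |KT| = 20.7, T = K + 20.7·(cos 79.00°, sin 79.00°) = (35.80, 35.99). KT ⟂ TA; with |TA| = 9.4 on the left of KT, A = T + 9.4·(-0.9816, 0.1908) = (26.58, 37.79). Then cos ∠DTA = TD·TA / (|TD||TA|), giving 56.15°.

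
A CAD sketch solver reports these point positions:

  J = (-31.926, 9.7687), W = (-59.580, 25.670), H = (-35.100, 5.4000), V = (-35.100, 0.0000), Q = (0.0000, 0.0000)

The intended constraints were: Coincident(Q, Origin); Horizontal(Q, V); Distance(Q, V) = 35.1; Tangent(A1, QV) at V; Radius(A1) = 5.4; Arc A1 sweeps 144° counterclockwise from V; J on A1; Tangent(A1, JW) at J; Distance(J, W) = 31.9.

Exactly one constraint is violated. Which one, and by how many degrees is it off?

Tangent(A1, JW) at J — off by 6.10°.

Q = (0.00, 0.00) ✓; Q.y = 0.00, V.y = 0.00 ✓; |QV| = 35.10 ✓; ∠(HV, VQ) = 90.00° ✓; |HV| = 5.400 ✓; bearing(H→J) − bearing(H→V) = 144.0° ✓; |HJ| = 5.400 ✓; ∠(HJ, JW) = 83.90° ✗; |JW| = 31.90 ✓.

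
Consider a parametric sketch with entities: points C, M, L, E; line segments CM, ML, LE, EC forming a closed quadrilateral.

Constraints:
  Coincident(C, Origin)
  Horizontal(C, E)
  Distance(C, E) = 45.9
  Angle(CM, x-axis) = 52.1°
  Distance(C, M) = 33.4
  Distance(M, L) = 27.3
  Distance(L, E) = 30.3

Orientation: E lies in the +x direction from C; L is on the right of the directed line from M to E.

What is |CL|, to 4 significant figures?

15.61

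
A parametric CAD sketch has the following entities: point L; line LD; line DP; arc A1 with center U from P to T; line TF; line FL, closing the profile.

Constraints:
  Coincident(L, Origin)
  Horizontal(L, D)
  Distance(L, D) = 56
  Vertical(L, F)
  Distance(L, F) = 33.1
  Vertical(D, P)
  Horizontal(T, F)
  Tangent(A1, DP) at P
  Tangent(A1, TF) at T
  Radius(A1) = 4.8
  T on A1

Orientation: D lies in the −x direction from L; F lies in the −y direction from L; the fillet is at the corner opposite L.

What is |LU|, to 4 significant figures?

58.50

L is at the origin; L and D share the same y with |LD| = 56.0 and D on the −x side, so D = (-56.00, 0.000). LF is vertical with |LF| = 33.1 and F on the −y side, so F = (0.000, -33.10). The virtual corner opposite L is at (-56.00, -33.10). The tangent condition forces UP to be normal to DP and since A1 is tangent to TF there, UT ⟂ TF, with radius 4.8, so the center U sits 4.8 in from both sides at U = (-51.20, -28.30). Then |LU| = |U − L| = 58.50.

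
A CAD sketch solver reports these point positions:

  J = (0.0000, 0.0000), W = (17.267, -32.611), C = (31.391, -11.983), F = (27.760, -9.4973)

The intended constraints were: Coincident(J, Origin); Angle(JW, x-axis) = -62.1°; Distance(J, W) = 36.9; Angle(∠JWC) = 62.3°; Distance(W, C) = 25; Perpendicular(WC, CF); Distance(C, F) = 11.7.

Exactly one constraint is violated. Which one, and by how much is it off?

Distance(C, F) = 11.7 — off by 7.30.

J = (0.00, 0.00) ✓; JW at -62.10° ✓; |JW| = 36.90 ✓; ∠JWC = 62.30° ✓; |WC| = 25.00 ✓; ∠(WC, CF) = 90.00° ✓; |CF| = 4.400 ✗.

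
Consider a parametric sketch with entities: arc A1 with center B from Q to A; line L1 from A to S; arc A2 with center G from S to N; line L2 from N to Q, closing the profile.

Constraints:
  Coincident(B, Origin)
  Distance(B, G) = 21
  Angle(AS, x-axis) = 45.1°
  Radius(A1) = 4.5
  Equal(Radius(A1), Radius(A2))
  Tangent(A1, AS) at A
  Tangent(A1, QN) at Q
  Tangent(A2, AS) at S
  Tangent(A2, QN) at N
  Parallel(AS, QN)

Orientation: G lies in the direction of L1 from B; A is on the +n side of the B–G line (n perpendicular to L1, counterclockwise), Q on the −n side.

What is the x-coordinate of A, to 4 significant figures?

-3.188

The slot axis is L1's direction at 45.1°, so u = (cos 45.1°, sin 45.1°) = (0.7059, 0.7083) and n = (−sin 45.1°, cos 45.1°) = (-0.7083, 0.7059). B is at the origin and G lies 21.0 along u from B, so G = 21.0·u = (14.82, 14.88). Tangency of A1 to both parallel lines with radius 4.5 puts A and Q at B ± 4.5·n: A = (-3.188, 3.176), Q = (3.188, -3.176). So A.x = -3.188.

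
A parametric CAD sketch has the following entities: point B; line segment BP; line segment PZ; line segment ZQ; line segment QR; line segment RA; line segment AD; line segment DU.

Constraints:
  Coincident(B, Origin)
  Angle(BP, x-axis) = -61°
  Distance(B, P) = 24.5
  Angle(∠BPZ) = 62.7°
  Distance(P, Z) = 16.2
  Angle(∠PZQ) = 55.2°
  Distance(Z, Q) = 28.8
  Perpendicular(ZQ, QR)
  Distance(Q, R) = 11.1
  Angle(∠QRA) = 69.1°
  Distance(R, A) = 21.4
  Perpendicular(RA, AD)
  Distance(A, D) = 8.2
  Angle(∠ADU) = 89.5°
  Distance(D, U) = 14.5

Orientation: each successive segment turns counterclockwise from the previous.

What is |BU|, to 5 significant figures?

10.473

B is at the origin; BP runs at -61.0° with length 24.5, so P = (11.878, -21.428). ∠BPZ = 62.7° gives PZ at 56.300° from the x-axis; with |PZ| = 16.2, Z = (20.866, -7.9505). ∠PZQ = 55.2° gives ZQ at -178.90° from the x-axis; with |ZQ| = 28.8, Q = (-7.9284, -8.5034). ZQ is perpendicular to QR, so QR runs at -88.900°; with |QR| = 11.1, R = (-7.7153, -19.601). ∠QRA = 69.1° gives RA at 22.000° from the x-axis; with |RA| = 21.4, A = (12.126, -11.585). The perpendicularity gives AD at right angles to RA, so AD runs at 112.00°; with |AD| = 8.2, D = (9.0547, -3.9819). ∠ADU = 89.5° gives DU at -157.50° from the x-axis; with |DU| = 14.5, U = (-4.3416, -9.5308). Then |BU| = |U − B| = 10.473.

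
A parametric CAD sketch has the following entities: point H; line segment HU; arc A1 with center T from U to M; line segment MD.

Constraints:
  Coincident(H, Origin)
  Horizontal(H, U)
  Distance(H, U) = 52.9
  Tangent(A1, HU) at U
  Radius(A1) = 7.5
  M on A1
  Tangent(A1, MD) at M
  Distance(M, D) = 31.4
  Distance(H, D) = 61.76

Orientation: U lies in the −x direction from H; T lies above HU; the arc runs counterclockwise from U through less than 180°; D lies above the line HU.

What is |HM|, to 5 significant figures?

46.121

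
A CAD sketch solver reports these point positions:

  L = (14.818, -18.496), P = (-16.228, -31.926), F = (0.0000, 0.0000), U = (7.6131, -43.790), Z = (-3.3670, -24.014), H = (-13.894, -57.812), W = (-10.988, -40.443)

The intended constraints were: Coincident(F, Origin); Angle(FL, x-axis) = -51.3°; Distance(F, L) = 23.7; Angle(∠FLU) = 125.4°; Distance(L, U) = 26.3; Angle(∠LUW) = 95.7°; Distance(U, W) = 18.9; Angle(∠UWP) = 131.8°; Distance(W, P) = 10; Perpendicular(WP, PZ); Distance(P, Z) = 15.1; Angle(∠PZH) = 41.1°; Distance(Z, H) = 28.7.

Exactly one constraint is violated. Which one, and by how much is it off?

Distance(Z, H) = 28.7 — off by 6.70.

F = (0.00, 0.00) ✓; FL at -51.30° ✓; |FL| = 23.70 ✓; ∠FLU = 125.4° ✓; |LU| = 26.30 ✓; ∠LUW = 95.70° ✓; |UW| = 18.90 ✓; ∠UWP = 131.8° ✓; |WP| = 10.00 ✓; ∠(WP, PZ) = 90.00° ✓; |PZ| = 15.10 ✓; ∠PZH = 41.10° ✓; |ZH| = 35.40 ✗.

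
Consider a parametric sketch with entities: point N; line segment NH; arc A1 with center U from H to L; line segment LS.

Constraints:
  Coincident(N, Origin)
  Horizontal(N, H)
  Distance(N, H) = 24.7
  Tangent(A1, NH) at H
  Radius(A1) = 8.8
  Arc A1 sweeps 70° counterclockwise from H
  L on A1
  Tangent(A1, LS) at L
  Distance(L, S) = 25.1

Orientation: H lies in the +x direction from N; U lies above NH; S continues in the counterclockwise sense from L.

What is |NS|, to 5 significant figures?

50.889

N is at the origin; N and H share the same y with |NH| = 24.7 and H on the +x side, so H = (24.700, 0.0000). The tangent condition forces UH to be normal to NH, so U = H + (0, 8.8) = (24.700, 8.8000). On A1, H sits at bearing -90° from U; a 70° counterclockwise sweep puts L at bearing -20°, so L = U + 8.8·(cos -20°, sin -20°) = (32.969, 5.7902). The tangent condition forces UL to be normal to LS, so LS runs along (−sin -20°, cos -20°); with |LS| = 25.1, S = (41.554, 29.377). Then |NS| = |S − N| = 50.889.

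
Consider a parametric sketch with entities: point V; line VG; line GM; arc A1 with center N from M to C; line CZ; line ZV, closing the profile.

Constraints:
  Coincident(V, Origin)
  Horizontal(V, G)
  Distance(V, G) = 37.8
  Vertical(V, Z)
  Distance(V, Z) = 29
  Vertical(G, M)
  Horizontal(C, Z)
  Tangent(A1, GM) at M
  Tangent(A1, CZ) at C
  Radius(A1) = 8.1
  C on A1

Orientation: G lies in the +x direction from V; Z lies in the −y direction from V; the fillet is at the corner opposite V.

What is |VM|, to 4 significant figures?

43.19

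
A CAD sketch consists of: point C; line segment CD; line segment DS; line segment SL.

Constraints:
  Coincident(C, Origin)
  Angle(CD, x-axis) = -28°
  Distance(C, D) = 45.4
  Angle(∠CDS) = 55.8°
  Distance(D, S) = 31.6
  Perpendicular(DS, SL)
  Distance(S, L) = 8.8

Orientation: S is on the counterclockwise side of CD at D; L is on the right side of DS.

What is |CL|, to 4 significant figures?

46.75

∠CDS = 55.8°, so DS runs at -28.0° + (180° − 55.8°) = 96.20° from the x-axis; with |DS| = 31.6, S = D + 31.6·(cos 96.20°, sin 96.20°) = (36.67, 10.10). The perpendicularity gives SL at right angles to DS; with |SL| = 8.8 on the right of DS, L = S + 8.8·(0.9942, 0.1080) = (45.42, 11.05). Then |CL| = |L − C| = 46.75.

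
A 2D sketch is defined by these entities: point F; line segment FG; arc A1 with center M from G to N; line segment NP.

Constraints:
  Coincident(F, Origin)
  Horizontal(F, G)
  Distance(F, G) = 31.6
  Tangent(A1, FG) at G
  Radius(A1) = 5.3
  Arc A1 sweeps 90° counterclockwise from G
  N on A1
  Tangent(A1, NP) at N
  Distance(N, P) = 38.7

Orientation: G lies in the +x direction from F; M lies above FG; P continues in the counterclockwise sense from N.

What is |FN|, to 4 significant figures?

37.28

A1 meets FG tangentially, so MG is at right angles to FG, so M = G + (0, 5.3) = (31.60, 5.300). On A1, G sits at bearing -90° from M; a 90° counterclockwise sweep puts N at bearing 0°, so N = M + 5.3·(cos 0°, sin 0°) = (36.90, 5.300). Then |FN| = |N − F| = 37.28.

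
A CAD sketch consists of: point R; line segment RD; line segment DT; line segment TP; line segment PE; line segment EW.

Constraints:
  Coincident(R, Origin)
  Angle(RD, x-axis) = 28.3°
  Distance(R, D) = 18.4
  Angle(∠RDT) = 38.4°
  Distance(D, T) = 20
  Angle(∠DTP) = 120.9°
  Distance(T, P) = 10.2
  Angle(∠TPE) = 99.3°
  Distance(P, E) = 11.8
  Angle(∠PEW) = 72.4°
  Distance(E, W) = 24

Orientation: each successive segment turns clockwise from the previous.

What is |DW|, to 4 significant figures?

9.085

R is at the origin; RD runs at 28.3° with length 18.4, so D = (16.20, 8.723). ∠RDT = 38.4° gives DT at -113.3° from the x-axis; with |DT| = 20.0, T = (8.290, -9.646). ∠DTP = 120.9° gives TP at -172.4° from the x-axis; with |TP| = 10.2, P = (-1.821, -10.99). ∠TPE = 99.3° gives PE at 106.9° from the x-axis; with |PE| = 11.8, E = (-5.251, 0.2957). ∠PEW = 72.4° gives EW at -0.7000° from the x-axis; with |EW| = 24.0, W = (18.75, 0.002473). Then |DW| = |W − D| = 9.085.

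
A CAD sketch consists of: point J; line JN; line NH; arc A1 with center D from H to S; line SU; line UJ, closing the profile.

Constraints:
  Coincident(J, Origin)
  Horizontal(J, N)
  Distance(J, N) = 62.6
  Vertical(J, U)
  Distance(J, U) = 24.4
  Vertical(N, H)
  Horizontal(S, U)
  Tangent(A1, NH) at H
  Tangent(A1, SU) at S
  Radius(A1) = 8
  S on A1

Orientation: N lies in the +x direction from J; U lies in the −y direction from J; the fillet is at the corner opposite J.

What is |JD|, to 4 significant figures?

57.01

J is at the origin; J and N share the same y with |JN| = 62.6 and N on the +x side, so N = (62.60, 0.000). JU is vertical with |JU| = 24.4 and U on the −y side, so U = (0.000, -24.40). The virtual corner opposite J is at (62.60, -24.40). A1 meets NH tangentially, so DH is at right angles to NH and the tangent condition forces DS to be normal to SU, with radius 8.0, so the center D sits 8.0 in from both sides at D = (54.60, -16.40). Then |JD| = |D − J| = 57.01.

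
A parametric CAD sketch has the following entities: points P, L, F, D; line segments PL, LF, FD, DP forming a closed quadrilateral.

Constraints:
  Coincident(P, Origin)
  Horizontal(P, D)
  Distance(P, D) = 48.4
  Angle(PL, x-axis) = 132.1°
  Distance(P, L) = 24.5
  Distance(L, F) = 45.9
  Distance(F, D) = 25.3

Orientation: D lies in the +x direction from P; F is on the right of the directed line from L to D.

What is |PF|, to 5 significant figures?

23.919

Checks: |LF| = 45.90 ✓; |FD| = 25.30 ✓.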